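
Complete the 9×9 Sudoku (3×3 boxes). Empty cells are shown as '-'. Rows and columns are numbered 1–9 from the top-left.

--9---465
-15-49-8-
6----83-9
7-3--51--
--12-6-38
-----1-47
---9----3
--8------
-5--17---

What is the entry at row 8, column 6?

row 2, column 9 = 2 (sole candidate).
row 4, column 9 = 6 (sole candidate).
row 9, column 9 = 4 (sole candidate).
row 2, column 1 = 3 (sole candidate).
row 2, column 7 = 7 (sole candidate).
row 3, column 8 = 1 (sole candidate).
row 8, column 9 = 1 (sole candidate).
row 2, column 4 = 6 (sole candidate).
row 1, column 4 = 1 (hidden single in row 1).
row 5, column 5 = 7 (hidden single in row 5).
row 1, column 2 = 7 (hidden single in row 1).
row 1, column 1 = 8 (hidden single in row 1).
row 3, column 4 = 7 (hidden single in row 3).
row 3, column 5 = 5 (hidden single in row 3).
row 7, column 1 = 1 (hidden single in row 7).
row 8, column 8 = 7 (hidden single in row 8).
row 7, column 3 = 7 (hidden single in row 7).
row 9, column 4 = 3 (hidden single in row 9).
row 6, column 4 = 8 (sole candidate).
row 4, column 4 = 4 (sole candidate).
row 4, column 5 = 9 (sole candidate).
row 4, column 8 = 2 (sole candidate).
row 6, column 5 = 3 (sole candidate).
row 7, column 8 = 5 (sole candidate).
row 8, column 4 = 5 (sole candidate).
row 9, column 8 = 9 (sole candidate).
row 1, column 5 = 2 (sole candidate).
row 1, column 6 = 3 (sole candidate).
row 4, column 2 = 8 (sole candidate).
row 8, column 5 = 6 (sole candidate).
row 8, column 7 = 2 (sole candidate).
row 9, column 1 = 2 (sole candidate).
row 9, column 3 = 6 (sole candidate).
row 9, column 7 = 8 (sole candidate).
row 6, column 3 = 2 (sole candidate).
row 7, column 2 = 4 (sole candidate).
row 7, column 5 = 8 (sole candidate).
row 7, column 6 = 2 (sole candidate).
row 7, column 7 = 6 (sole candidate).
row 8, column 1 = 9 (sole candidate).
row 8, column 2 = 3 (sole candidate).
row 8, column 6 = 4: row 8 has {1,2,3,5,6,7,8,9}; col 6 has {1,2,3,5,6,7,8,9}; box has {1,2,3,5,6,7,8,9} → only 4 remains.

4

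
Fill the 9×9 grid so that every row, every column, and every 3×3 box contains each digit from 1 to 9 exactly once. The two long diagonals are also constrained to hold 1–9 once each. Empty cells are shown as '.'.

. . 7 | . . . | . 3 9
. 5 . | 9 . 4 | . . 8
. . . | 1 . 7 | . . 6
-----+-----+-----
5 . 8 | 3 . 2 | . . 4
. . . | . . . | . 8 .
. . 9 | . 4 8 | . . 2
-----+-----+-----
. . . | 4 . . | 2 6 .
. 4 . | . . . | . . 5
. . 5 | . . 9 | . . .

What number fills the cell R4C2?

R3C3 = 4: row 3 has {1,6,7}; col 3 has {5,7,8,9}; box has {5,7}; main diagonal has {2,3,5,8} → only 4 remains.
R3C7 = 5: row 3 has {1,4,6,7}; col 7 has {2}; box has {3,6,8,9}; anti-diagonal has {2,4,9} → only 5 remains.
R3C8 = 2: row 3 has {1,4,5,6,7}; col 8 has {3,6,8}; box has {3,5,6,8,9} → only 2 remains.
R1C7 = 4: in row 1, 4 can only go here (every other open cell in that row sees a 4).
R5C1 = 4: in row 5, 4 can only go here (every other open cell in that row sees a 4).
R5C7 = 9: in row 5, 9 can only go here (every other open cell in that row sees a 9).
R4C5 = 9: in row 4, 9 can only go here (every other open cell in that row sees a 9).
R6C8 = 5: in row 6, 5 can only go here (every other open cell in that row sees a 5).
R9C8 = 4: in row 9, 4 can only go here (every other open cell in that row sees a 4).
R8C8 = 9: in column 8, 9 can only go here (every other open cell in that column sees a 9).
R9C1 = 8: in anti-diagonal, 8 can only go here (every other open cell in that diagonal sees an 8).
R7C5 = 8: in row 7, 8 can only go here (every other open cell in that row sees an 8).
R3C5 = 3: row 3 has {1,2,4,5,6,7}; col 5 has {4,8,9}; box has {1,4,7,9} → only 3 remains.
R3C1 = 9: row 3 has {1,2,3,4,5,6,7}; col 1 has {4,5,8}; box has {4,5,7} → only 9 remains.
R3C2 = 8: row 3 has {1,2,3,4,5,6,7,9}; col 2 has {4,5}; box has {4,5,7,9} → only 8 remains.
R1C4 = 8: in row 1, 8 can only go here (every other open cell in that row sees an 8).
R7C6 = 5: in row 7, 5 can only go here (every other open cell in that row sees a 5).
R7C2 = 9: in row 7, 9 can only go here (every other open cell in that row sees a 9).
R1C6 = 6: row 1 has {3,4,7,8,9}; col 6 has {2,4,5,7,8,9}; box has {1,3,4,7,8,9} → only 6 remains.
R2C5 = 2: row 2 has {4,5,8,9}; col 5 has {3,4,8,9}; box has {1,3,4,6,7,8,9} → only 2 remains.
R5C6 = 1: row 5 has {4,8,9}; col 6 has {2,4,5,6,7,8,9}; box has {2,3,4,8,9} → only 1 remains.
R8C6 = 3: row 8 has {4,5,9}; col 6 has {1,2,4,5,6,7,8,9}; box has {4,5,8,9} → only 3 remains.
R1C1 = 1: row 1 has {3,4,6,7,8,9}; col 1 has {4,5,8,9}; box has {4,5,7,8,9}; main diagonal has {2,3,4,5,8,9} → only 1 remains.
R1C2 = 2: row 1 has {1,3,4,6,7,8,9}; col 2 has {4,5,8,9}; box has {1,4,5,7,8,9} → only 2 remains.
R1C5 = 5: row 1 has {1,2,3,4,6,7,8,9}; col 5 has {2,3,4,8,9}; box has {1,2,3,4,6,7,8,9} → only 5 remains.
R9C9 = 7: row 9 has {4,5,8,9}; col 9 has {2,4,5,6,8,9}; box has {2,4,5,6,9}; main diagonal has {1,2,3,4,5,8,9} → only 7 remains.
R5C5 = 6: row 5 has {1,4,8,9}; col 5 has {2,3,4,5,8,9}; box has {1,2,3,4,8,9}; main diagonal has {1,2,3,4,5,7,8,9}; anti-diagonal has {2,4,5,8,9} → only 6 remains.
R5C9 = 3: row 5 has {1,4,6,8,9}; col 9 has {2,4,5,6,7,8,9}; box has {2,4,5,8,9} → only 3 remains.
R6C4 = 7: row 6 has {2,4,5,8,9}; col 4 has {1,3,4,8,9}; box has {1,2,3,4,6,8,9}; anti-diagonal has {2,4,5,6,8,9} → only 7 remains.
R7C9 = 1: row 7 has {2,4,5,6,8,9}; col 9 has {2,3,4,5,6,7,8,9}; box has {2,4,5,6,7,9} → only 1 remains.
R8C7 = 8: row 8 has {3,4,5,9}; col 7 has {2,4,5,9}; box has {1,2,4,5,6,7,9} → only 8 remains.
R9C5 = 1: row 9 has {4,5,7,8,9}; col 5 has {2,3,4,5,6,8,9}; box has {3,4,5,8,9} → only 1 remains.
R9C7 = 3: row 9 has {1,4,5,7,8,9}; col 7 has {2,4,5,8,9}; box has {1,2,4,5,6,7,8,9} → only 3 remains.
R2C8 = 1: row 2 has {2,4,5,8,9}; col 8 has {2,3,4,5,6,8,9}; box has {2,3,4,5,6,8,9}; anti-diagonal has {2,4,5,6,7,8,9} → only 1 remains.
R4C8 = 7: row 4 has {2,3,4,5,8,9}; col 8 has {1,2,3,4,5,6,8,9}; box has {2,3,4,5,8,9} → only 7 remains.
R5C2 = 7: row 5 has {1,3,4,6,8,9}; col 2 has {2,4,5,8,9}; box has {4,5,8,9} → only 7 remains.
R5C3 = 2: row 5 has {1,3,4,6,7,8,9}; col 3 has {4,5,7,8,9}; box has {4,5,7,8,9} → only 2 remains.
R5C4 = 5: row 5 has {1,2,3,4,6,7,8,9}; col 4 has {1,3,4,7,8,9}; box has {1,2,3,4,6,7,8,9} → only 5 remains.
R7C3 = 3: row 7 has {1,2,4,5,6,8,9}; col 3 has {2,4,5,7,8,9}; box has {4,5,8,9}; anti-diagonal has {1,2,4,5,6,7,8,9} → only 3 remains.
R8C5 = 7: row 8 has {3,4,5,8,9}; col 5 has {1,2,3,4,5,6,8,9}; box has {1,3,4,5,8,9} → only 7 remains.
R9C2 = 6: row 9 has {1,3,4,5,7,8,9}; col 2 has {2,4,5,7,8,9}; box has {3,4,5,8,9} → only 6 remains.
R9C4 = 2: row 9 has {1,3,4,5,6,7,8,9}; col 4 has {1,3,4,5,7,8,9}; box has {1,3,4,5,7,8,9} → only 2 remains.
R2C3 = 6: row 2 has {1,2,4,5,8,9}; col 3 has {2,3,4,5,7,8,9}; box has {1,2,4,5,7,8,9} → only 6 remains.
R2C7 = 7: row 2 has {1,2,4,5,6,8,9}; col 7 has {2,3,4,5,8,9}; box has {1,2,3,4,5,6,8,9} → only 7 remains.
R4C2 = 1: row 4 has {2,3,4,5,7,8,9}; col 2 has {2,4,5,6,7,8,9}; box has {2,4,5,7,8,9} → only 1 remains.

1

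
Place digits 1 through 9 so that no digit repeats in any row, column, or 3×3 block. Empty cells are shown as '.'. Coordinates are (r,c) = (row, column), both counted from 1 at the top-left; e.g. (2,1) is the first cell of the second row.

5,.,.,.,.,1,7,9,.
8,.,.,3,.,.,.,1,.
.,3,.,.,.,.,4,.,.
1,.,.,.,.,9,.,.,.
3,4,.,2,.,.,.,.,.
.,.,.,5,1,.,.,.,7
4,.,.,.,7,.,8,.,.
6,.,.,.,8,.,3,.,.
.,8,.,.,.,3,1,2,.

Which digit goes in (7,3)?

3

(5,5) = 6 (sole candidate).
(1,9) = 3 (hidden single in row 1).
(1,4) = 8 (hidden single in row 1).
(3,3) = 1 (hidden single in row 3).
(5,9) = 1 (hidden single in row 5).
(6,8) = 3 (hidden single in row 6).
(4,5) = 3 (hidden single in row 4).
(6,6) = 4 (hidden single in row 6).
(4,4) = 7 (sole candidate).
(5,6) = 8 (sole candidate).
(5,8) = 5 (sole candidate).
(7,8) = 6 (sole candidate).
(3,8) = 8 (sole candidate).
(4,8) = 4 (sole candidate).
(5,7) = 9 (sole candidate).
(8,8) = 7 (sole candidate).
(5,3) = 7 (sole candidate).
(6,3) = 8 (hidden single in row 6).
(4,9) = 8 (hidden single in row 4).
(7,3) = 3: in row 7, 3 can only go here (every other open cell in that row sees a 3).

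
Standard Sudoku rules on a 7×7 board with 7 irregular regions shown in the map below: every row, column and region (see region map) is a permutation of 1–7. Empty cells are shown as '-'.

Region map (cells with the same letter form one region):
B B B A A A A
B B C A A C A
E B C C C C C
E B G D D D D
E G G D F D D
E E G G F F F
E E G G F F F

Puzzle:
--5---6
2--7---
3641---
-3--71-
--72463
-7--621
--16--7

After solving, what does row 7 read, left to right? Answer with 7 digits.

4216357

R4C3 = 2: row 4 has {1,3,7}; col 3 has {1,4,5,7}; region has {1,6,7} → only 2 remains.
R5C2 = 5: row 5 has {2,3,4,6,7}; col 2 has {3,6,7}; region has {1,2,6,7} → only 5 remains.
R6C3 = 3: row 6 has {1,2,6,7}; col 3 has {1,2,4,5,7}; region has {1,2,5,6,7} → only 3 remains.
R6C4 = 4: row 6 has {1,2,3,6,7}; col 4 has {1,2,6,7}; region has {1,2,3,5,6,7} → only 4 remains.
R1C4 = 3: row 1 has {5,6}; col 4 has {1,2,4,6,7}; region has {6,7} → only 3 remains.
R1C6 = 4: row 1 has {3,5,6}; col 6 has {1,2,6}; region has {3,6,7} → only 4 remains.
R2C3 = 6: row 2 has {2,7}; col 3 has {1,2,3,4,5,7}; region has {1,4} → only 6 remains.
R2C7 = 5: row 2 has {2,6,7}; col 7 has {1,3,6,7}; region has {3,4,6,7} → only 5 remains.
R3C7 = 2: row 3 has {1,3,4,6}; col 7 has {1,3,5,6,7}; region has {1,4,6} → only 2 remains.
R4C4 = 5: row 4 has {1,2,3,7}; col 4 has {1,2,3,4,6,7}; region has {1,2,3,6,7} → only 5 remains.
R4C7 = 4: row 4 has {1,2,3,5,7}; col 7 has {1,2,3,5,6,7}; region has {1,2,3,5,6,7} → only 4 remains.
R5C1 = 1: row 5 has {2,3,4,5,6,7}; col 1 has {2,3}; region has {3,7} → only 1 remains.
R6C1 = 5: row 6 has {1,2,3,4,6,7}; col 1 has {1,2,3}; region has {1,3,7} → only 5 remains.
R7C1 = 4: row 7 has {1,6,7}; col 1 has {1,2,3,5}; region has {1,3,5,7} → only 4 remains.
R7C2 = 2: row 7 has {1,4,6,7}; col 2 has {3,5,6,7}; region has {1,3,4,5,7} → only 2 remains.
R1C1 = 7: row 1 has {3,4,5,6}; col 1 has {1,2,3,4,5}; region has {2,3,5,6} → only 7 remains.
R1C2 = 1: row 1 has {3,4,5,6,7}; col 2 has {2,3,5,6,7}; region has {2,3,5,6,7} → only 1 remains.
R1C5 = 2: row 1 has {1,3,4,5,6,7}; col 5 has {4,6,7}; region has {3,4,5,6,7} → only 2 remains.
R2C2 = 4: row 2 has {2,5,6,7}; col 2 has {1,2,3,5,6,7}; region has {1,2,3,5,6,7} → only 4 remains.
R2C5 = 1: row 2 has {2,4,5,6,7}; col 5 has {2,4,6,7}; region has {2,3,4,5,6,7} → only 1 remains.
R2C6 = 3: row 2 has {1,2,4,5,6,7}; col 6 has {1,2,4,6}; region has {1,2,4,6} → only 3 remains.
R3C5 = 5: row 3 has {1,2,3,4,6}; col 5 has {1,2,4,6,7}; region has {1,2,3,4,6} → only 5 remains.
R3C6 = 7: row 3 has {1,2,3,4,5,6}; col 6 has {1,2,3,4,6}; region has {1,2,3,4,5,6} → only 7 remains.
R4C1 = 6: row 4 has {1,2,3,4,5,7}; col 1 has {1,2,3,4,5,7}; region has {1,2,3,4,5,7} → only 6 remains.
R7C5 = 3: row 7 has {1,2,4,6,7}; col 5 has {1,2,4,5,6,7}; region has {1,2,4,6,7} → only 3 remains.
R7C6 = 5: row 7 has {1,2,3,4,6,7}; col 6 has {1,2,3,4,6,7}; region has {1,2,3,4,6,7} → only 5 remains.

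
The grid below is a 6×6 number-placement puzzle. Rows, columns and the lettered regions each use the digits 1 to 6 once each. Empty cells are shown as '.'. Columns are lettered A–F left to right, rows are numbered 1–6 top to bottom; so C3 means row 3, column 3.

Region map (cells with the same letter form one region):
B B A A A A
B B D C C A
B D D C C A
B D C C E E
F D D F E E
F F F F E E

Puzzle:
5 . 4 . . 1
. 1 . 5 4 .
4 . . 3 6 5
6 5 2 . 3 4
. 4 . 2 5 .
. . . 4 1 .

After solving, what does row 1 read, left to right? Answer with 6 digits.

534621

D1 = 6: row 1 has {1,4,5}; col 4 has {2,3,4,5}; region has {1,4,5} → only 6 remains.
E1 = 2: row 1 has {1,4,5,6}; col 5 has {1,3,4,5,6}; region has {1,4,5,6} → only 2 remains.
F2 = 3: row 2 has {1,4,5}; col 6 has {1,4,5}; region has {1,2,4,5,6} → only 3 remains.
B3 = 2: row 3 has {3,4,5,6}; col 2 has {1,4,5}; region has {4,5} → only 2 remains.
C3 = 1: row 3 has {2,3,4,5,6}; col 3 has {2,4}; region has {2,4,5} → only 1 remains.
D4 = 1: row 4 has {2,3,4,5,6}; col 4 has {2,3,4,5,6}; region has {2,3,4,5,6} → only 1 remains.
F5 = 6: row 5 has {2,4,5}; col 6 has {1,3,4,5}; region has {1,3,4,5} → only 6 remains.
A6 = 3: row 6 has {1,4}; col 1 has {4,5,6}; region has {2,4} → only 3 remains.
B6 = 6: row 6 has {1,3,4}; col 2 has {1,2,4,5}; region has {2,3,4} → only 6 remains.
C6 = 5: row 6 has {1,3,4,6}; col 3 has {1,2,4}; region has {2,3,4,6} → only 5 remains.
F6 = 2: row 6 has {1,3,4,5,6}; col 6 has {1,3,4,5,6}; region has {1,3,4,5,6} → only 2 remains.
B1 = 3: row 1 has {1,2,4,5,6}; col 2 has {1,2,4,5,6}; region has {1,4,5,6} → only 3 remains.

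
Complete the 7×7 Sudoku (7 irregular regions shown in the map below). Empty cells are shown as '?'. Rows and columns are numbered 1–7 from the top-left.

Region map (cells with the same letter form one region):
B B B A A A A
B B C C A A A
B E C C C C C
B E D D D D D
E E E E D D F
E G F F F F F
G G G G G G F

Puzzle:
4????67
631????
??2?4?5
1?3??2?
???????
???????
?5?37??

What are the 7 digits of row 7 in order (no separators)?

2543716

row 1, column 2 = 2 (sole candidate).
row 1, column 3 = 5 (sole candidate).
row 1, column 4 = 1 (sole candidate).
row 1, column 5 = 3 (sole candidate).
row 2, column 4 = 7 (sole candidate).
row 3, column 1 = 7 (sole candidate).
row 3, column 4 = 6 (sole candidate).
row 3, column 6 = 3 (sole candidate).
row 7, column 1 = 2: row 7 has {3,5,7}; col 1 has {1,4,6,7}; region has {3,5,7} → only 2 remains.
row 3, column 2 = 1 (sole candidate).
row 4, column 2 = 7 (hidden single in row 4).
row 5, column 6 = 7 (hidden single in row 5).
row 6, column 3 = 7 (hidden single in row 6).
row 5, column 5 = 1 (hidden single in region D).
row 5, column 4 = 2 (hidden single in region E).
row 5, column 1 = 5 (hidden single in row 5).
row 6, column 1 = 3 (sole candidate).
row 5, column 7 = 3 (hidden single in row 5).
row 7, column 6 = 1: in region G, 1 can only go here (every other open cell in that region sees a 1).
row 6, column 7 = 1 (hidden single in row 6).
row 6, column 5 = 2 (hidden single in row 6).
row 2, column 5 = 5 (sole candidate).
row 2, column 6 = 4 (sole candidate).
row 2, column 7 = 2 (sole candidate).
row 4, column 5 = 6 (sole candidate).
row 4, column 7 = 4 (sole candidate).
row 6, column 6 = 5 (sole candidate).
row 7, column 7 = 6: row 7 has {1,2,3,5,7}; col 7 has {1,2,3,4,5,7}; region has {1,2,3,5,7} → only 6 remains.
row 4, column 4 = 5 (sole candidate).
row 6, column 4 = 4 (sole candidate).
row 7, column 3 = 4: row 7 has {1,2,3,5,6,7}; col 3 has {1,2,3,5,7}; region has {1,2,3,5,7} → only 4 remains.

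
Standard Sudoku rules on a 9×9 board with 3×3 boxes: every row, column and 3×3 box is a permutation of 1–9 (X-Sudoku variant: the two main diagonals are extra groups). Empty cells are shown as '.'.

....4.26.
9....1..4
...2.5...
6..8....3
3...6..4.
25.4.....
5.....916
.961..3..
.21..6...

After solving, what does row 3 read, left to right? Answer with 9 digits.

864275139

r2c3 = 2 (hidden single in row 2).
r2c4 = 6 (hidden single in row 2).
r3c2 = 6: in row 3, 6 can only go here (every other open cell in that row sees a 6).
r6c7 = 6 (hidden single in row 6).
r9c7 = 4 (hidden single in row 9).
r1c3 = 5 (hidden single in column 3).
r1c1 = 1 (hidden single in main diagonal).
r8c8 = 2 (hidden single in main diagonal).
r3c3 = 4: in main diagonal, 4 can only go here (every other open cell in that diagonal sees a 4).
r4c2 = 4 (hidden single in row 4).
r7c6 = 4 (hidden single in row 7).
r7c5 = 2 (hidden single in row 7).
r4c6 = 2 (hidden single in row 4).
r5c9 = 2 (hidden single in row 5).
r8c1 = 4 (hidden single in row 8).
r5c2 = 1 (hidden single in column 2).
r7c3 = 3 (hidden single in column 3).
r7c4 = 7 (sole candidate).
r8c6 = 8 (sole candidate).
r7c2 = 8 (sole candidate).
r8c5 = 5 (sole candidate).
r8c9 = 7 (sole candidate).
r9c1 = 7 (sole candidate).
r9c9 = 5 (sole candidate).
r1c9 = 8 (sole candidate).
r2c8 = 5 (sole candidate).
r3c1 = 8: row 3 has {2,4,5,6}; col 1 has {1,2,3,4,5,6,7,9}; box has {1,2,4,5,6,9} → only 8 remains.
r3c7 = 1: row 3 has {2,4,5,6,8}; col 7 has {2,3,4,6,9}; box has {2,4,5,6,8}; anti-diagonal has {2,3,4,5,6,7,8,9} → only 1 remains.
r3c9 = 9: row 3 has {1,2,4,5,6,8}; col 9 has {2,3,4,5,6,7,8}; box has {1,2,4,5,6,8} → only 9 remains.
r6c9 = 1 (sole candidate).
r9c8 = 8 (sole candidate).
r2c7 = 7 (sole candidate).
r3c8 = 3: row 3 has {1,2,4,5,6,8,9}; col 8 has {1,2,4,5,6,8}; box has {1,2,4,5,6,7,8,9} → only 3 remains.
r4c7 = 5 (sole candidate).
r5c7 = 8 (sole candidate).
r2c2 = 3 (sole candidate).
r2c5 = 8 (sole candidate).
r3c5 = 7: row 3 has {1,2,3,4,5,6,8,9}; col 5 has {2,4,5,6,8}; box has {1,2,4,5,6,8} → only 7 remains.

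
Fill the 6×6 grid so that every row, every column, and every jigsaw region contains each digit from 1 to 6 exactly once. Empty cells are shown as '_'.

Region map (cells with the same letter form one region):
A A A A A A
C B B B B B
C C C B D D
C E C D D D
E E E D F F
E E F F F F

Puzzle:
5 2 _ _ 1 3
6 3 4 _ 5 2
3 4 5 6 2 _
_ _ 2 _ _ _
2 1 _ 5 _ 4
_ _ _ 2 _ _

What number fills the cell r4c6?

r1c3 = 6 (sole candidate).
r1c4 = 4 (sole candidate).
r2c4 = 1 (sole candidate).
r3c6 = 1 (sole candidate).
r4c1 = 1 (sole candidate).
r4c4 = 3 (sole candidate).
r4c6 = 6: row 4 has {1,2,3}; col 6 has {1,2,3,4}; region has {1,2,3,5} → only 6 remains.

6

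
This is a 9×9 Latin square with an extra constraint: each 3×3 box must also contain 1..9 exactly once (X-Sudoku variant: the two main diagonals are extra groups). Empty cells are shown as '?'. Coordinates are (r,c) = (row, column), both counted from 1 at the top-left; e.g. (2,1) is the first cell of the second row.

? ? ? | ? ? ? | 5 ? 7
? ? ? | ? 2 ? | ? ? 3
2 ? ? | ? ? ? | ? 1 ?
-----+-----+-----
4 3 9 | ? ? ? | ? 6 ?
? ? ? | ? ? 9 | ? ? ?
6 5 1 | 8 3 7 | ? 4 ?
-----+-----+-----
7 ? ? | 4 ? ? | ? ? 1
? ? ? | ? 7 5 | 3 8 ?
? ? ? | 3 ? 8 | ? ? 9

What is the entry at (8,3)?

4

(2,8) = 9 (sole candidate).
(5,1) = 8 (sole candidate).
(6,9) = 2 (sole candidate).
(1,8) = 2 (sole candidate).
(5,9) = 5 (sole candidate).
(6,7) = 9 (sole candidate).
(7,8) = 5 (sole candidate).
(9,8) = 7 (sole candidate).
(4,9) = 8 (sole candidate).
(5,8) = 3 (sole candidate).
(4,7) = 7 (hidden single in row 4).
(5,7) = 1 (sole candidate).
(5,5) = 4 (hidden single in row 5).
(3,7) = 6 (sole candidate).
(3,9) = 4 (sole candidate).
(7,7) = 2 (sole candidate).
(8,9) = 6 (sole candidate).
(9,7) = 4 (sole candidate).
(2,7) = 8 (sole candidate).
(3,6) = 3 (sole candidate).
(7,3) = 3 (sole candidate).
(7,6) = 6 (sole candidate).
(9,5) = 1 (sole candidate).
(3,3) = 5 (sole candidate).
(4,4) = 1 (sole candidate).
(4,5) = 5 (sole candidate).
(4,6) = 2 (sole candidate).
(5,4) = 6 (sole candidate).
(7,5) = 9 (sole candidate).
(8,2) = 1 (sole candidate).
(8,4) = 2 (sole candidate).
(9,1) = 5 (sole candidate).
(1,1) = 3 (sole candidate).
(1,4) = 9 (sole candidate).
(2,1) = 1 (sole candidate).
(2,2) = 6 (sole candidate).
(2,6) = 4 (sole candidate).
(3,4) = 7 (sole candidate).
(3,5) = 8 (sole candidate).
(7,2) = 8 (sole candidate).
(8,1) = 9 (sole candidate).
(8,3) = 4: row 8 has {1,2,3,5,6,7,8,9}; col 3 has {1,3,5,9}; box has {1,3,5,7,8,9} → only 4 remains.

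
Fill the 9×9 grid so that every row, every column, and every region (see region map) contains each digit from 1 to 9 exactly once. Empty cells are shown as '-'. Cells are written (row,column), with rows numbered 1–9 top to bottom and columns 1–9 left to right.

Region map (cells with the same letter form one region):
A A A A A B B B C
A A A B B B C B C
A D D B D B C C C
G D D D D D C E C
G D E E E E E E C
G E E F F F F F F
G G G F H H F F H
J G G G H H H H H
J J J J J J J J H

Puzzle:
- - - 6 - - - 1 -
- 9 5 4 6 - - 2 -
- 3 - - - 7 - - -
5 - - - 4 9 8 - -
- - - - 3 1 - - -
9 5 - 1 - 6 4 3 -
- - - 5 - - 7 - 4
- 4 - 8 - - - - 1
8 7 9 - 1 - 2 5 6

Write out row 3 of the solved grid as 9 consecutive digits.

138957642

(3,4) = 9: row 3 has {3,7}; col 4 has {1,4,5,6,8}; region has {1,2,4,6,7} → only 9 remains.
(9,4) = 3: row 9 has {1,2,5,6,7,8,9}; col 4 has {1,4,5,6,8,9}; region has {1,2,5,7,8,9} → only 3 remains.
(9,6) = 4: row 9 has {1,2,3,5,6,7,8,9}; col 6 has {1,6,7,9}; region has {1,2,3,5,7,8,9} → only 4 remains.
(8,1) = 6: row 8 has {1,4,8}; col 1 has {5,8,9}; region has {1,2,3,4,5,7,8,9} → only 6 remains.
(1,9) = 9: in row 1, 9 can only go here (every other open cell in that row sees a 9).
(2,6) = 8: in row 2, 8 can only go here (every other open cell in that row sees an 8).
(4,9) = 3: in row 4, 3 can only go here (every other open cell in that row sees a 3).
(2,7) = 1: row 2 has {2,4,5,6,8,9}; col 7 has {2,4,7,8}; region has {3,8,9} → only 1 remains.
(2,9) = 7: row 2 has {1,2,4,5,6,8,9}; col 9 has {1,3,4,6,9}; region has {1,3,8,9} → only 7 remains.
(2,1) = 3: row 2 has {1,2,4,5,6,7,8,9}; col 1 has {5,6,8,9}; region has {5,6,9} → only 3 remains.
(5,9) = 5: in row 5, 5 can only go here (every other open cell in that row sees a 5).
(3,7) = 6: row 3 has {3,7,9}; col 7 has {1,2,4,7,8}; region has {1,3,5,7,8,9} → only 6 remains.
(3,8) = 4: row 3 has {3,6,7,9}; col 8 has {1,2,3,5}; region has {1,3,5,6,7,8,9} → only 4 remains.
(3,9) = 2: row 3 has {3,4,6,7,9}; col 9 has {1,3,4,5,6,7,9}; region has {1,3,4,5,6,7,8,9} → only 2 remains.
(5,7) = 9: row 5 has {1,3,5}; col 7 has {1,2,4,6,7,8}; region has {1,3,5} → only 9 remains.
(6,9) = 8: row 6 has {1,3,4,5,6,9}; col 9 has {1,2,3,4,5,6,7,9}; region has {1,3,4,5,6,7} → only 8 remains.
(7,8) = 9: row 7 has {4,5,7}; col 8 has {1,2,3,4,5}; region has {1,3,4,5,6,7,8} → only 9 remains.
(8,8) = 7: row 8 has {1,4,6,8}; col 8 has {1,2,3,4,5,9}; region has {1,4,6} → only 7 remains.
(3,1) = 1: row 3 has {2,3,4,6,7,9}; col 1 has {3,5,6,8,9}; region has {3,5,6,9} → only 1 remains.
(3,3) = 8: row 3 has {1,2,3,4,6,7,9}; col 3 has {5,9}; region has {3,4,9} → only 8 remains.
(3,5) = 5: row 3 has {1,2,3,4,6,7,8,9}; col 5 has {1,3,4,6}; region has {3,4,8,9} → only 5 remains.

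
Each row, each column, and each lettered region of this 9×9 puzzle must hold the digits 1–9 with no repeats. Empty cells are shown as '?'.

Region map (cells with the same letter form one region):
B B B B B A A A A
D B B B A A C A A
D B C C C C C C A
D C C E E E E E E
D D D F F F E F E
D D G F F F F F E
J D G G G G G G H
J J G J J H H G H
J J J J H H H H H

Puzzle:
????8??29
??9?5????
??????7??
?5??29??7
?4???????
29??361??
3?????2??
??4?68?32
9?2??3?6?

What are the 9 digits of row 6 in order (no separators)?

297836145

row 3, column 1 = 5 (hidden single in row 3).
row 7, column 9 = 4 (hidden single in row 7).
row 9, column 7 = 5 (sole candidate).
row 9, column 9 = 1 (sole candidate).
row 8, column 7 = 9 (sole candidate).
row 9, column 5 = 7 (sole candidate).
row 5, column 5 = 9 (sole candidate).
row 7, column 5 = 1 (sole candidate).
row 9, column 2 = 8 (sole candidate).
row 9, column 4 = 4 (sole candidate).
row 3, column 5 = 4 (sole candidate).
row 6, column 8 = 4: in row 6, 4 can only go here (every other open cell in that row sees a 4).
row 2, column 6 = 4 (hidden single in row 2).
row 1, column 1 = 4 (hidden single in row 1).
row 4, column 7 = 4 (hidden single in row 4).
row 8, column 4 = 5 (hidden single in row 8).
row 1, column 3 = 5 (hidden single in row 1).
row 6, column 9 = 5: in row 6, 5 can only go here (every other open cell in that row sees a 5).
row 5, column 3 = 3 (hidden single in region D).
row 4, column 4 = 3 (hidden single in row 4).
row 5, column 1 = 1 (hidden single in row 5).
row 8, column 1 = 7 (sole candidate).
row 8, column 2 = 1 (sole candidate).
row 2, column 7 = 3 (hidden single in region C).
row 1, column 7 = 6 (sole candidate).
row 2, column 9 = 8 (sole candidate).
row 3, column 9 = 3 (sole candidate).
row 5, column 7 = 8 (sole candidate).
row 5, column 9 = 6 (sole candidate).
row 2, column 1 = 6 (sole candidate).
row 4, column 1 = 8 (sole candidate).
row 4, column 8 = 1 (sole candidate).
row 7, column 2 = 7 (sole candidate).
row 7, column 6 = 5 (sole candidate).
row 1, column 2 = 3 (sole candidate).
row 2, column 2 = 2 (sole candidate).
row 2, column 8 = 7 (sole candidate).
row 3, column 2 = 6 (sole candidate).
row 4, column 3 = 6 (sole candidate).
row 5, column 8 = 5 (sole candidate).
row 7, column 3 = 8 (sole candidate).
row 7, column 8 = 9 (sole candidate).
row 1, column 6 = 1 (sole candidate).
row 2, column 4 = 1 (sole candidate).
row 3, column 3 = 1 (sole candidate).
row 3, column 6 = 2 (sole candidate).
row 3, column 8 = 8 (sole candidate).
row 5, column 6 = 7 (sole candidate).
row 6, column 3 = 7: row 6 has {1,2,3,4,5,6,9}; col 3 has {1,2,3,4,5,6,8,9}; region has {1,2,3,4,5,8,9} → only 7 remains.
row 6, column 4 = 8: row 6 has {1,2,3,4,5,6,7,9}; col 4 has {1,3,4,5}; region has {1,3,4,5,6,7,9} → only 8 remains.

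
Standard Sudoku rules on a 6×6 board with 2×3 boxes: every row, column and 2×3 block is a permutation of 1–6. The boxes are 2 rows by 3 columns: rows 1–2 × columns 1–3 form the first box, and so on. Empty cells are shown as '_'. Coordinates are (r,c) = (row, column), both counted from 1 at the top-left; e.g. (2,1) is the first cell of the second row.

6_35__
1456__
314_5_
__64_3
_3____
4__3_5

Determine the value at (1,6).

(1,2) = 2 (sole candidate).
(2,6) = 2 (sole candidate).
(3,4) = 2 (sole candidate).
(3,6) = 6 (sole candidate).
(4,2) = 5 (sole candidate).
(4,5) = 1 (sole candidate).
(5,4) = 1 (sole candidate).
(5,6) = 4 (sole candidate).
(6,2) = 6 (sole candidate).
(6,5) = 2 (sole candidate).
(1,5) = 4 (sole candidate).
(1,6) = 1: row 1 has {2,3,4,5,6}; col 6 has {2,3,4,5,6}; box has {2,4,5,6} → only 1 remains.

1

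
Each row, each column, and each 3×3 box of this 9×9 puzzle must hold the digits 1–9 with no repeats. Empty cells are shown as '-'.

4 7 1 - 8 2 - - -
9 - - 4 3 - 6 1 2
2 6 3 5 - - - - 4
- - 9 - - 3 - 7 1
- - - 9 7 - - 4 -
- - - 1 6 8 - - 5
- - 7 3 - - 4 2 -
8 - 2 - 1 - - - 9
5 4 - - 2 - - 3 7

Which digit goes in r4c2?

r1c4 = 6 (sole candidate).
r1c9 = 3 (sole candidate).
r2c6 = 7 (sole candidate).
r3c5 = 9 (sole candidate).
r3c6 = 1 (sole candidate).
r3c8 = 8 (sole candidate).
r4c1 = 6 (sole candidate).
r4c4 = 2 (sole candidate).
r4c7 = 8 (sole candidate).
r5c6 = 5 (sole candidate).
r5c9 = 6 (sole candidate).
r6c3 = 4 (sole candidate).
r6c8 = 9 (sole candidate).
r7c1 = 1 (sole candidate).
r7c2 = 9 (sole candidate).
r7c5 = 5 (sole candidate).
r7c6 = 6 (sole candidate).
r7c9 = 8 (sole candidate).
r8c2 = 3 (sole candidate).
r8c4 = 7 (sole candidate).
r8c6 = 4 (sole candidate).
r8c7 = 5 (sole candidate).
r8c8 = 6 (sole candidate).
r9c3 = 6 (sole candidate).
r9c4 = 8 (sole candidate).
r9c6 = 9 (sole candidate).
r9c7 = 1 (sole candidate).
r1c7 = 9 (sole candidate).
r1c8 = 5 (sole candidate).
r3c7 = 7 (sole candidate).
r4c2 = 5: row 4 has {1,2,3,6,7,8,9}; col 2 has {3,4,6,7,9}; box has {4,6,9} → only 5 remains.

5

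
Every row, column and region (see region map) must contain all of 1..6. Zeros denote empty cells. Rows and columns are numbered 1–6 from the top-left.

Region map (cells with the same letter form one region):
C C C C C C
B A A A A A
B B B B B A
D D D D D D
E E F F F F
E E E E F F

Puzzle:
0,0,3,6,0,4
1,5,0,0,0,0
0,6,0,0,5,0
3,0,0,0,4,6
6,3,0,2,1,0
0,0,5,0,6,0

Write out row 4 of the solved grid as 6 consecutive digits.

321546

row 1, column 5 = 2: row 1 has {3,4,6}; col 5 has {1,4,5,6}; region has {3,4,6} → only 2 remains.
row 2, column 5 = 3: row 2 has {1,5}; col 5 has {1,2,4,5,6}; region has {5} → only 3 remains.
row 2, column 6 = 2: row 2 has {1,3,5}; col 6 has {4,6}; region has {3,5} → only 2 remains.
row 3, column 6 = 1: row 3 has {5,6}; col 6 has {2,4,6}; region has {2,3,5} → only 1 remains.
row 5, column 3 = 4: row 5 has {1,2,3,6}; col 3 has {3,5}; region has {1,2,6} → only 4 remains.
row 5, column 6 = 5: row 5 has {1,2,3,4,6}; col 6 has {1,2,4,6}; region has {1,2,4,6} → only 5 remains.
row 6, column 6 = 3: row 6 has {5,6}; col 6 has {1,2,4,5,6}; region has {1,2,4,5,6} → only 3 remains.
row 1, column 1 = 5: row 1 has {2,3,4,6}; col 1 has {1,3,6}; region has {2,3,4,6} → only 5 remains.
row 1, column 2 = 1: row 1 has {2,3,4,5,6}; col 2 has {3,5,6}; region has {2,3,4,5,6} → only 1 remains.
row 2, column 3 = 6: row 2 has {1,2,3,5}; col 3 has {3,4,5}; region has {1,2,3,5} → only 6 remains.
row 2, column 4 = 4: row 2 has {1,2,3,5,6}; col 4 has {2,6}; region has {1,2,3,5,6} → only 4 remains.
row 3, column 3 = 2: row 3 has {1,5,6}; col 3 has {3,4,5,6}; region has {1,5,6} → only 2 remains.
row 3, column 4 = 3: row 3 has {1,2,5,6}; col 4 has {2,4,6}; region has {1,2,5,6} → only 3 remains.
row 4, column 2 = 2: row 4 has {3,4,6}; col 2 has {1,3,5,6}; region has {3,4,6} → only 2 remains.
row 4, column 3 = 1: row 4 has {2,3,4,6}; col 3 has {2,3,4,5,6}; region has {2,3,4,6} → only 1 remains.
row 4, column 4 = 5: row 4 has {1,2,3,4,6}; col 4 has {2,3,4,6}; region has {1,2,3,4,6} → only 5 remains.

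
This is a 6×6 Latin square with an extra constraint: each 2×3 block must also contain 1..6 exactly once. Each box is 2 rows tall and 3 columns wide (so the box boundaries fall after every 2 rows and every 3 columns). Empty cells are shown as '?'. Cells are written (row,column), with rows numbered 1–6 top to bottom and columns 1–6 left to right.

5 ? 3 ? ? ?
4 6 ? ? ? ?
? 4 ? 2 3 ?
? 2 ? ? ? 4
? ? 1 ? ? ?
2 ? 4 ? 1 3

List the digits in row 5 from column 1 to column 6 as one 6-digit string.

(1,2) = 1 (sole candidate).
(2,3) = 2 (sole candidate).
(2,5) = 5 (sole candidate).
(2,6) = 1 (sole candidate).
(4,5) = 6 (sole candidate).
(6,2) = 5 (sole candidate).
(6,4) = 6 (sole candidate).
(1,4) = 4 (sole candidate).
(1,5) = 2 (sole candidate).
(1,6) = 6 (sole candidate).
(2,4) = 3 (sole candidate).
(3,6) = 5 (sole candidate).
(4,3) = 5 (sole candidate).
(4,4) = 1 (sole candidate).
(5,2) = 3: row 5 has {1}; col 2 has {1,2,4,5,6}; box has {1,2,4,5} → only 3 remains.
(5,4) = 5: row 5 has {1,3}; col 4 has {1,2,3,4,6}; box has {1,3,6} → only 5 remains.
(5,5) = 4: row 5 has {1,3,5}; col 5 has {1,2,3,5,6}; box has {1,3,5,6} → only 4 remains.
(5,6) = 2: row 5 has {1,3,4,5}; col 6 has {1,3,4,5,6}; box has {1,3,4,5,6} → only 2 remains.
(3,3) = 6 (sole candidate).
(4,1) = 3 (sole candidate).
(5,1) = 6: row 5 has {1,2,3,4,5}; col 1 has {2,3,4,5}; box has {1,2,3,4,5} → only 6 remains.

631542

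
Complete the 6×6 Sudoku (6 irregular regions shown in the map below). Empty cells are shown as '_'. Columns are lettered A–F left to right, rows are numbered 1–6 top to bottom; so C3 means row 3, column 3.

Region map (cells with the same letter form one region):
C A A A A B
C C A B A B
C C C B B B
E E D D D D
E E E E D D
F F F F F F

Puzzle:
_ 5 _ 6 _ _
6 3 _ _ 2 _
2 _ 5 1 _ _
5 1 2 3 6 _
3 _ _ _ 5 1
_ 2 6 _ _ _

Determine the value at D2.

B3 = 4: row 3 has {1,2,5}; col 2 has {1,2,3,5}; region has {2,3,5,6} → only 4 remains.
E3 = 3: row 3 has {1,2,4,5}; col 5 has {2,5,6}; region has {1} → only 3 remains.
F3 = 6: row 3 has {1,2,3,4,5}; col 6 has {1}; region has {1,3} → only 6 remains.
F4 = 4: row 4 has {1,2,3,5,6}; col 6 has {1,6}; region has {1,2,3,5,6} → only 4 remains.
B5 = 6: row 5 has {1,3,5}; col 2 has {1,2,3,4,5}; region has {1,3,5} → only 6 remains.
C5 = 4: row 5 has {1,3,5,6}; col 3 has {2,5,6}; region has {1,3,5,6} → only 4 remains.
D5 = 2: row 5 has {1,3,4,5,6}; col 4 has {1,3,6}; region has {1,3,4,5,6} → only 2 remains.
A1 = 1: row 1 has {5,6}; col 1 has {2,3,5,6}; region has {2,3,4,5,6} → only 1 remains.
C1 = 3: row 1 has {1,5,6}; col 3 has {2,4,5,6}; region has {2,5,6} → only 3 remains.
E1 = 4: row 1 has {1,3,5,6}; col 5 has {2,3,5,6}; region has {2,3,5,6} → only 4 remains.
F1 = 2: row 1 has {1,3,4,5,6}; col 6 has {1,4,6}; region has {1,3,6} → only 2 remains.
C2 = 1: row 2 has {2,3,6}; col 3 has {2,3,4,5,6}; region has {2,3,4,5,6} → only 1 remains.
F2 = 5: row 2 has {1,2,3,6}; col 6 has {1,2,4,6}; region has {1,2,3,6} → only 5 remains.
A6 = 4: row 6 has {2,6}; col 1 has {1,2,3,5,6}; region has {2,6} → only 4 remains.
D6 = 5: row 6 has {2,4,6}; col 4 has {1,2,3,6}; region has {2,4,6} → only 5 remains.
E6 = 1: row 6 has {2,4,5,6}; col 5 has {2,3,4,5,6}; region has {2,4,5,6} → only 1 remains.
F6 = 3: row 6 has {1,2,4,5,6}; col 6 has {1,2,4,5,6}; region has {1,2,4,5,6} → only 3 remains.
D2 = 4: row 2 has {1,2,3,5,6}; col 4 has {1,2,3,5,6}; region has {1,2,3,5,6} → only 4 remains.

4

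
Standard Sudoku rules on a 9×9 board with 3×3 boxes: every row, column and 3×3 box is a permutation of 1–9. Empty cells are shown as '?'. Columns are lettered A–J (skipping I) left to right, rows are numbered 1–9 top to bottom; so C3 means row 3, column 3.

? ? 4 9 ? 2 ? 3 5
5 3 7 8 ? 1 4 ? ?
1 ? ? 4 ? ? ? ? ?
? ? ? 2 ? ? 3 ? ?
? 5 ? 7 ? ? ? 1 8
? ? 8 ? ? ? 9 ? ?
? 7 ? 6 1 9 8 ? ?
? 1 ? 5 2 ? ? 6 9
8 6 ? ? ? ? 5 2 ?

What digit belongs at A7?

2

A1 = 6 (sole candidate).
B1 = 8 (sole candidate).
E1 = 7 (sole candidate).
G1 = 1 (sole candidate).
E2 = 6 (sole candidate).
H2 = 9 (sole candidate).
J2 = 2 (sole candidate).
H7 = 4 (sole candidate).
J7 = 3 (sole candidate).
C8 = 3 (sole candidate).
G8 = 7 (sole candidate).
C9 = 9 (sole candidate).
D9 = 3 (sole candidate).
E9 = 4 (sole candidate).
F9 = 7 (sole candidate).
J9 = 1 (sole candidate).
C3 = 2 (sole candidate).
G3 = 6 (sole candidate).
J3 = 7 (sole candidate).
C5 = 6 (sole candidate).
G5 = 2 (sole candidate).
D6 = 1 (sole candidate).
A7 = 2: row 7 has {1,3,4,6,7,8,9}; col 1 has {1,5,6,8}; box has {1,3,6,7,8,9} → only 2 remains.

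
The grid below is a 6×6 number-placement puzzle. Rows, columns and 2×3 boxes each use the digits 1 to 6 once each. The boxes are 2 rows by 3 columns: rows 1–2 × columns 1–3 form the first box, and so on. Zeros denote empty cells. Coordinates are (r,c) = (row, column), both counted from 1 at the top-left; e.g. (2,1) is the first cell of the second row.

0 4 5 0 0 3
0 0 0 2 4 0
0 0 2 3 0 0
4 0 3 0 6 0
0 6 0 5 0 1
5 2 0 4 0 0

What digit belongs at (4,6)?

2

(1,5) = 1: row 1 has {3,4,5}; col 5 has {4,6}; box has {2,3,4} → only 1 remains.
(3,5) = 5: row 3 has {2,3}; col 5 has {1,4,6}; box has {3,6} → only 5 remains.
(3,6) = 4: row 3 has {2,3,5}; col 6 has {1,3}; box has {3,5,6} → only 4 remains.
(4,4) = 1: row 4 has {3,4,6}; col 4 has {2,3,4,5}; box has {3,4,5,6} → only 1 remains.
(4,6) = 2: row 4 has {1,3,4,6}; col 6 has {1,3,4}; box has {1,3,4,5,6} → only 2 remains.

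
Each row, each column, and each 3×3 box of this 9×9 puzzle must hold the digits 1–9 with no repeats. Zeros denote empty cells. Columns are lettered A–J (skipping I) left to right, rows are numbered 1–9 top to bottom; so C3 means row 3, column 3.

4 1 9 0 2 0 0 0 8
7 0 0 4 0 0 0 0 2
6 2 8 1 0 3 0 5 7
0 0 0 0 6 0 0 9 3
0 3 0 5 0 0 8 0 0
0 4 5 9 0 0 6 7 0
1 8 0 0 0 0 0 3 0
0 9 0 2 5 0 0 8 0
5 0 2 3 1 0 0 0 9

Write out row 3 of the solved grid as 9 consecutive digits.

G1 = 3: row 1 has {1,2,4,8,9}; col 7 has {6,8}; box has {2,5,7,8} → only 3 remains.
H1 = 6: row 1 has {1,2,3,4,8,9}; col 8 has {3,5,7,8,9}; box has {2,3,5,7,8} → only 6 remains.
B2 = 5: row 2 has {2,4,7}; col 2 has {1,2,3,4,8,9}; box has {1,2,4,6,7,8,9} → only 5 remains.
C2 = 3: row 2 has {2,4,5,7}; col 3 has {2,5,8,9}; box has {1,2,4,5,6,7,8,9} → only 3 remains.
H2 = 1: row 2 has {2,3,4,5,7}; col 8 has {3,5,6,7,8,9}; box has {2,3,5,6,7,8} → only 1 remains.
E3 = 9: row 3 has {1,2,3,5,6,7,8}; col 5 has {1,2,5,6}; box has {1,2,3,4} → only 9 remains.
G3 = 4: row 3 has {1,2,3,5,6,7,8,9}; col 7 has {3,6,8}; box has {1,2,3,5,6,7,8} → only 4 remains.

628193457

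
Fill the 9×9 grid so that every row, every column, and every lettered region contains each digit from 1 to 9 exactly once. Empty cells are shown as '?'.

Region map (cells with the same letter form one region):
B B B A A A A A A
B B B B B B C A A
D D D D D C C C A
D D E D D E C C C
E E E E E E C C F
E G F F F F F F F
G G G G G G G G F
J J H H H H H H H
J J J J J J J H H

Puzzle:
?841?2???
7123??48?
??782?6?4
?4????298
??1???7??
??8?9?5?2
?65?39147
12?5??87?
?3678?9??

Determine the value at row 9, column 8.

row 1, column 7 = 3: row 1 has {1,2,4,8}; col 7 has {1,2,4,5,6,7,8,9}; region has {1,2,4,8} → only 3 remains.
row 4, column 3 = 3: row 4 has {2,4,8,9}; col 3 has {1,2,4,5,6,7,8}; region has {1} → only 3 remains.
row 4, column 4 = 6: row 4 has {2,3,4,8,9}; col 4 has {1,3,5,7,8}; region has {2,4,7,8} → only 6 remains.
row 6, column 2 = 7: row 6 has {2,5,8,9}; col 2 has {1,2,3,4,6,8}; region has {1,3,4,5,6,9} → only 7 remains.
row 6, column 4 = 4: row 6 has {2,5,7,8,9}; col 4 has {1,3,5,6,7,8}; region has {2,5,7,8,9} → only 4 remains.
row 7, column 4 = 2: row 7 has {1,3,4,5,6,7,9}; col 4 has {1,3,4,5,6,7,8}; region has {1,3,4,5,6,7,9} → only 2 remains.
row 8, column 3 = 9: row 8 has {1,2,5,7,8}; col 3 has {1,2,3,4,5,6,7,8}; region has {5,7,8} → only 9 remains.
row 9, column 9 = 1: row 9 has {3,6,7,8,9}; col 9 has {2,4,7,8}; region has {5,7,8,9} → only 1 remains.
row 4, column 1 = 5: row 4 has {2,3,4,6,8,9}; col 1 has {1,7}; region has {2,4,6,7,8} → only 5 remains.
row 4, column 5 = 1: row 4 has {2,3,4,5,6,8,9}; col 5 has {2,3,8,9}; region has {2,4,5,6,7,8} → only 1 remains.
row 4, column 6 = 7: row 4 has {1,2,3,4,5,6,8,9}; col 6 has {2,9}; region has {1,3} → only 7 remains.
row 5, column 4 = 9: row 5 has {1,7}; col 4 has {1,2,3,4,5,6,7,8}; region has {1,3,7} → only 9 remains.
row 6, column 1 = 6: row 6 has {2,4,5,7,8,9}; col 1 has {1,5,7}; region has {1,3,7,9} → only 6 remains.
row 7, column 1 = 8: row 7 has {1,2,3,4,5,6,7,9}; col 1 has {1,5,6,7}; region has {1,2,3,4,5,6,7,9} → only 8 remains.
row 9, column 1 = 4: row 9 has {1,3,6,7,8,9}; col 1 has {1,5,6,7,8}; region has {1,2,3,6,7,8,9} → only 4 remains.
row 9, column 6 = 5: row 9 has {1,3,4,6,7,8,9}; col 6 has {2,7,9}; region has {1,2,3,4,6,7,8,9} → only 5 remains.
row 9, column 8 = 2: row 9 has {1,3,4,5,6,7,8,9}; col 8 has {4,7,8,9}; region has {1,5,7,8,9} → only 2 remains.

2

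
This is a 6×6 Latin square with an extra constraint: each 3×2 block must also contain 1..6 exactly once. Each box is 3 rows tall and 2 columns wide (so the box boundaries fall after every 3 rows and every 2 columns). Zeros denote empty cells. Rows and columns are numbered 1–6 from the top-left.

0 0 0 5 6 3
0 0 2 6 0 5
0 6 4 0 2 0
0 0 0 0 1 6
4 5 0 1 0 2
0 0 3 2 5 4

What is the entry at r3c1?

r1c3 = 1 (sole candidate).
r2c5 = 4 (sole candidate).
r3c4 = 3 (sole candidate).
r3c6 = 1 (sole candidate).
r4c3 = 5 (sole candidate).
r4c4 = 4 (sole candidate).
r5c3 = 6 (sole candidate).
r5c5 = 3 (sole candidate).
r6c2 = 1 (sole candidate).
r1c1 = 2 (sole candidate).
r1c2 = 4 (sole candidate).
r2c2 = 3 (sole candidate).
r3c1 = 5: row 3 has {1,2,3,4,6}; col 1 has {2,4}; box has {2,3,4,6} → only 5 remains.

5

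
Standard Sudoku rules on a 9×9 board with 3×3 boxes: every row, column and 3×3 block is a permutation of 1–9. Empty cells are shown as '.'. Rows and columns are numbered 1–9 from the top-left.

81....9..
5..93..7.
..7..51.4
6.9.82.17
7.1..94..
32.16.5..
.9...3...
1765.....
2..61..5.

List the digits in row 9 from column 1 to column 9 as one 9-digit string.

R3C1 = 9: row 3 has {1,4,5,7}; col 1 has {1,2,3,5,6,7,8}; box has {1,5,7,8} → only 9 remains.
R3C5 = 2: row 3 has {1,4,5,7,9}; col 5 has {1,3,6,8}; box has {3,5,9} → only 2 remains.
R4C7 = 3: row 4 has {1,2,6,7,8,9}; col 7 has {1,4,5,9}; box has {1,4,5,7} → only 3 remains.
R5C4 = 3: row 5 has {1,4,7,9}; col 4 has {1,5,6,9}; box has {1,2,6,8,9} → only 3 remains.
R5C5 = 5: row 5 has {1,3,4,7,9}; col 5 has {1,2,3,6,8}; box has {1,2,3,6,8,9} → only 5 remains.
R7C1 = 4: row 7 has {3,9}; col 1 has {1,2,3,5,6,7,8,9}; box has {1,2,6,7,9} → only 4 remains.
R7C5 = 7: row 7 has {3,4,9}; col 5 has {1,2,3,5,6,8}; box has {1,3,5,6} → only 7 remains.
R1C5 = 4: row 1 has {1,8,9}; col 5 has {1,2,3,5,6,7,8}; box has {2,3,5,9} → only 4 remains.
R3C4 = 8: row 3 has {1,2,4,5,7,9}; col 4 has {1,3,5,6,9}; box has {2,3,4,5,9} → only 8 remains.
R4C4 = 4: row 4 has {1,2,3,6,7,8,9}; col 4 has {1,3,5,6,8,9}; box has {1,2,3,5,6,8,9} → only 4 remains.
R5C2 = 8: row 5 has {1,3,4,5,7,9}; col 2 has {1,2,7,9}; box has {1,2,3,6,7,9} → only 8 remains.
R6C3 = 4: row 6 has {1,2,3,5,6}; col 3 has {1,6,7,9}; box has {1,2,3,6,7,8,9} → only 4 remains.
R6C6 = 7: row 6 has {1,2,3,4,5,6}; col 6 has {2,3,5,9}; box has {1,2,3,4,5,6,8,9} → only 7 remains.
R7C4 = 2: row 7 has {3,4,7,9}; col 4 has {1,3,4,5,6,8,9}; box has {1,3,5,6,7} → only 2 remains.
R8C5 = 9: row 8 has {1,5,6,7}; col 5 has {1,2,3,4,5,6,7,8}; box has {1,2,3,5,6,7} → only 9 remains.
R9C2 = 3: row 9 has {1,2,5,6}; col 2 has {1,2,7,8,9}; box has {1,2,4,6,7,9} → only 3 remains.
R9C3 = 8: row 9 has {1,2,3,5,6}; col 3 has {1,4,6,7,9}; box has {1,2,3,4,6,7,9} → only 8 remains.
R9C6 = 4: row 9 has {1,2,3,5,6,8}; col 6 has {2,3,5,7,9}; box has {1,2,3,5,6,7,9} → only 4 remains.
R9C7 = 7: row 9 has {1,2,3,4,5,6,8}; col 7 has {1,3,4,5,9}; box has {5} → only 7 remains.
R9C9 = 9: row 9 has {1,2,3,4,5,6,7,8}; col 9 has {4,7}; box has {5,7} → only 9 remains.

238614759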